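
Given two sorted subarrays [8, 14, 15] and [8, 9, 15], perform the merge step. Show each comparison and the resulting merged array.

Merging process:

Compare 8 vs 8: take 8 from left. Merged: [8]
Compare 14 vs 8: take 8 from right. Merged: [8, 8]
Compare 14 vs 9: take 9 from right. Merged: [8, 8, 9]
Compare 14 vs 15: take 14 from left. Merged: [8, 8, 9, 14]
Compare 15 vs 15: take 15 from left. Merged: [8, 8, 9, 14, 15]
Append remaining from right: [15]. Merged: [8, 8, 9, 14, 15, 15]

Final merged array: [8, 8, 9, 14, 15, 15]
Total comparisons: 5

The merged array is [8, 8, 9, 14, 15, 15], requiring 5 comparisons. The merge step runs in O(n) time where n is the total number of elements.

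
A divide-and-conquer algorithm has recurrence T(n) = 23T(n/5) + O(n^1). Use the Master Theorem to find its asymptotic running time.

Master Theorem for T(n) = 23T(n/5) + O(n^1):

a = 23, b = 5, c = 1
log_b(a) = log_5(23) = 1.9482

Case 1: c = 1 < log_5(23) = 1.9482
T(n) = O(n^(log_5 23))

For T(n) = 23T(n/5) + O(n^1): log_5(23) = 1.9482. This is Case 1 of the Master Theorem (c < log_b(a), work dominated by leaves), giving O(n^(log_5 23)).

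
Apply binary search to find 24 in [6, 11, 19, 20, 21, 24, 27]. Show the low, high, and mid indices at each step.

Binary search for 24 in [6, 11, 19, 20, 21, 24, 27]:

lo=0, hi=6, mid=3, arr[mid]=20 -> 20 < 24, search right half
lo=4, hi=6, mid=5, arr[mid]=24 -> Found target at index 5!

Binary search finds 24 at index 5 after 2 comparisons. The search repeatedly halves the search space by comparing with the middle element.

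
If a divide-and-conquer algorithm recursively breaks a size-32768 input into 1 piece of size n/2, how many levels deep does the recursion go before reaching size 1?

For divide and conquer with division factor 2:

Problem sizes at each level:
Level 0: 32768
Level 1: 16384
Level 2: 8192
Level 3: 4096
Level 4: 2048
Level 5: 1024
Level 6: 512
Level 7: 256
Level 8: 128
Level 9: 64
Level 10: 32
Level 11: 16
Level 12: 8
Level 13: 4
Level 14: 2
Level 15: 1

The root is level 0 and the size-1 base case is level 15 (the tree spans levels 0 through 15, i.e. 16 levels counting the root), so the depth is the number of divisions: log_2(32768) = 15

The recursion tree depth is log_2(32768) = 15. At each level, the problem size is divided by 2, so it takes 15 divisions to reduce to a base case of size 1. The algorithm makes 1 recursive call at each level.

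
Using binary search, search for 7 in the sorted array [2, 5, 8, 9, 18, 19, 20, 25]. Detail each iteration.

Binary search for 7 in [2, 5, 8, 9, 18, 19, 20, 25]:

lo=0, hi=7, mid=3, arr[mid]=9 -> 9 > 7, search left half
lo=0, hi=2, mid=1, arr[mid]=5 -> 5 < 7, search right half
lo=2, hi=2, mid=2, arr[mid]=8 -> 8 > 7, search left half
lo=2 > hi=1, target 7 not found

Binary search determines that 7 is not in the array after 3 comparisons. The search space was exhausted without finding the target.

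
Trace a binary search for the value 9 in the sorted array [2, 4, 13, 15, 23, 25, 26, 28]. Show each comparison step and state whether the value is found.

Binary search for 9 in [2, 4, 13, 15, 23, 25, 26, 28]:

lo=0, hi=7, mid=3, arr[mid]=15 -> 15 > 9, search left half
lo=0, hi=2, mid=1, arr[mid]=4 -> 4 < 9, search right half
lo=2, hi=2, mid=2, arr[mid]=13 -> 13 > 9, search left half
lo=2 > hi=1, target 9 not found

Binary search determines that 9 is not in the array after 3 comparisons. The search space was exhausted without finding the target.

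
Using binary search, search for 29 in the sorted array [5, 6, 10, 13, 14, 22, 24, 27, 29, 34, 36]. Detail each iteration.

Binary search for 29 in [5, 6, 10, 13, 14, 22, 24, 27, 29, 34, 36]:

lo=0, hi=10, mid=5, arr[mid]=22 -> 22 < 29, search right half
lo=6, hi=10, mid=8, arr[mid]=29 -> Found target at index 8!

Binary search finds 29 at index 8 after 2 comparisons. The search repeatedly halves the search space by comparing with the middle element.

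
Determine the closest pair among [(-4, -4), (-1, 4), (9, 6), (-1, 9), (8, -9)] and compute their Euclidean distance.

Computing all pairwise distances among 5 points:

d((-4, -4), (-1, 4)) = 8.544
d((-4, -4), (9, 6)) = 16.4012
d((-4, -4), (-1, 9)) = 13.3417
d((-4, -4), (8, -9)) = 13.0
d((-1, 4), (9, 6)) = 10.198
d((-1, 4), (-1, 9)) = 5.0 <-- minimum
d((-1, 4), (8, -9)) = 15.8114
d((9, 6), (-1, 9)) = 10.4403
d((9, 6), (8, -9)) = 15.0333
d((-1, 9), (8, -9)) = 20.1246

Closest pair: (-1, 4) and (-1, 9) with distance 5.0

The closest pair is (-1, 4) and (-1, 9) with Euclidean distance 5.0. For 5 points, brute-force pairwise comparison is shown above. For large n, the divide-and-conquer algorithm (sort by x, recurse on halves, check the dividing strip) achieves O(n log n).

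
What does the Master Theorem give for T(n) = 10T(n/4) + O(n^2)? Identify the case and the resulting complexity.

Master Theorem for T(n) = 10T(n/4) + O(n^2):

a = 10, b = 4, c = 2
log_b(a) = log_4(10) = 1.6610

Case 3: c = 2 > log_4(10) = 1.6610
T(n) = O(n^2) = O(n^2)

For T(n) = 10T(n/4) + O(n^2): log_4(10) = 1.6610. This is Case 3 of the Master Theorem (c > log_b(a), work dominated by root), giving O(n^2).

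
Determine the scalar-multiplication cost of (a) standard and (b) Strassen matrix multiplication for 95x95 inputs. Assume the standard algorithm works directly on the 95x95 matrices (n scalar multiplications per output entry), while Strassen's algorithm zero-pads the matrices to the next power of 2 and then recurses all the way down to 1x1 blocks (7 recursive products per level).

Matrix multiplication for 95x95 matrices:

Strassen's algorithm requires power-of-2 dimensions. Pad 95x95 to 128x128 (next power of 2).

Standard algorithm: 95^3 = 857375 multiplications
Strassen's algorithm: 7^(log2(128)) = 7^7 = 823543 multiplications
Savings: 857375 - 823543 = 33832 multiplications

Standard: 857375 multiplications (95^3). Strassen: 823543 multiplications (7^7, after padding to 128x128). Strassen reduces 8 recursive multiplications to 7 at each level.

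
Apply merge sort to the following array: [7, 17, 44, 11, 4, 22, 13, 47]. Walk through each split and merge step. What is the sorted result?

Merge sort trace:

Split: [7, 17, 44, 11, 4, 22, 13, 47] -> [7, 17, 44, 11] and [4, 22, 13, 47]
  Split: [7, 17, 44, 11] -> [7, 17] and [44, 11]
    Split: [7, 17] -> [7] and [17]
    Merge: [7] + [17] -> [7, 17]
    Split: [44, 11] -> [44] and [11]
    Merge: [44] + [11] -> [11, 44]
  Merge: [7, 17] + [11, 44] -> [7, 11, 17, 44]
  Split: [4, 22, 13, 47] -> [4, 22] and [13, 47]
    Split: [4, 22] -> [4] and [22]
    Merge: [4] + [22] -> [4, 22]
    Split: [13, 47] -> [13] and [47]
    Merge: [13] + [47] -> [13, 47]
  Merge: [4, 22] + [13, 47] -> [4, 13, 22, 47]
Merge: [7, 11, 17, 44] + [4, 13, 22, 47] -> [4, 7, 11, 13, 17, 22, 44, 47]

Final sorted array: [4, 7, 11, 13, 17, 22, 44, 47]

The merge sort proceeds by recursively splitting the array and merging sorted halves.
After all merges, the sorted array is [4, 7, 11, 13, 17, 22, 44, 47].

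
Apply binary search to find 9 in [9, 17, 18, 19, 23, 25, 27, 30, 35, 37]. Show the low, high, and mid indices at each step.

Binary search for 9 in [9, 17, 18, 19, 23, 25, 27, 30, 35, 37]:

lo=0, hi=9, mid=4, arr[mid]=23 -> 23 > 9, search left half
lo=0, hi=3, mid=1, arr[mid]=17 -> 17 > 9, search left half
lo=0, hi=0, mid=0, arr[mid]=9 -> Found target at index 0!

Binary search finds 9 at index 0 after 3 comparisons. The search repeatedly halves the search space by comparing with the middle element.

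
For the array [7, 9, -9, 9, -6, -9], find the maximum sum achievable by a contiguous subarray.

Using Kadane's algorithm on [7, 9, -9, 9, -6, -9]:

Scanning through the array:
Position 1 (value 9): max_ending_here = 16, max_so_far = 16
Position 2 (value -9): max_ending_here = 7, max_so_far = 16
Position 3 (value 9): max_ending_here = 16, max_so_far = 16
Position 4 (value -6): max_ending_here = 10, max_so_far = 16
Position 5 (value -9): max_ending_here = 1, max_so_far = 16

Maximum subarray: [7, 9]
Maximum sum: 16

The maximum subarray is [7, 9] with sum 16. This subarray runs from index 0 to index 1.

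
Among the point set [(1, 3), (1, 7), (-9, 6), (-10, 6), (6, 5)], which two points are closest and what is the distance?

Computing all pairwise distances among 5 points:

d((1, 3), (1, 7)) = 4.0
d((1, 3), (-9, 6)) = 10.4403
d((1, 3), (-10, 6)) = 11.4018
d((1, 3), (6, 5)) = 5.3852
d((1, 7), (-9, 6)) = 10.0499
d((1, 7), (-10, 6)) = 11.0454
d((1, 7), (6, 5)) = 5.3852
d((-9, 6), (-10, 6)) = 1.0 <-- minimum
d((-9, 6), (6, 5)) = 15.0333
d((-10, 6), (6, 5)) = 16.0312

Closest pair: (-9, 6) and (-10, 6) with distance 1.0

The closest pair is (-9, 6) and (-10, 6) with Euclidean distance 1.0. For 5 points, brute-force pairwise comparison is shown above. For large n, the divide-and-conquer algorithm (sort by x, recurse on halves, check the dividing strip) achieves O(n log n).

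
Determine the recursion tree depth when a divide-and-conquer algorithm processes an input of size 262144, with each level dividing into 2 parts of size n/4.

For divide and conquer with division factor 4:

Problem sizes at each level:
Level 0: 262144
Level 1: 65536
Level 2: 16384
Level 3: 4096
Level 4: 1024
Level 5: 256
Level 6: 64
Level 7: 16
Level 8: 4
Level 9: 1

The root is level 0 and the size-1 base case is level 9 (the tree spans levels 0 through 9, i.e. 10 levels counting the root), so the depth is the number of divisions: log_4(262144) = 9

The recursion tree depth is log_4(262144) = 9. At each level, the problem size is divided by 4, so it takes 9 divisions to reduce to a base case of size 1. The algorithm makes 2 recursive calls at each level.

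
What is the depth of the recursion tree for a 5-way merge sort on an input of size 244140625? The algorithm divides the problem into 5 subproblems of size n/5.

For divide and conquer with division factor 5:

Problem sizes at each level:
Level 0: 244140625
Level 1: 48828125
Level 2: 9765625
Level 3: 1953125
Level 4: 390625
Level 5: 78125
Level 6: 15625
Level 7: 3125
Level 8: 625
Level 9: 125
Level 10: 25
Level 11: 5
Level 12: 1

The root is level 0 and the size-1 base case is level 12 (the tree spans levels 0 through 12, i.e. 13 levels counting the root), so the depth is the number of divisions: log_5(244140625) = 12

The recursion tree depth is log_5(244140625) = 12. At each level, the problem size is divided by 5, so it takes 12 divisions to reduce to a base case of size 1. The algorithm makes 5 recursive calls at each level.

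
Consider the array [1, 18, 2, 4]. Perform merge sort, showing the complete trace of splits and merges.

Merge sort trace:

Split: [1, 18, 2, 4] -> [1, 18] and [2, 4]
  Split: [1, 18] -> [1] and [18]
  Merge: [1] + [18] -> [1, 18]
  Split: [2, 4] -> [2] and [4]
  Merge: [2] + [4] -> [2, 4]
Merge: [1, 18] + [2, 4] -> [1, 2, 4, 18]

Final sorted array: [1, 2, 4, 18]

The merge sort proceeds by recursively splitting the array and merging sorted halves.
After all merges, the sorted array is [1, 2, 4, 18].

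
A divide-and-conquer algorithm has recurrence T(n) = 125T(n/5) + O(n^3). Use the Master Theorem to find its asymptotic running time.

Master Theorem for T(n) = 125T(n/5) + O(n^3):

a = 125, b = 5, c = 3
log_b(a) = log_5(125) = 3.0000

Case 2: c = 3 = log_5(125) = 3.0000
T(n) = O(n^3 log n) = O(n^3 log n)

For T(n) = 125T(n/5) + O(n^3): log_5(125) = 3.0000. This is Case 2 of the Master Theorem (c = log_b(a), equal work at all levels), giving O(n^3 log n).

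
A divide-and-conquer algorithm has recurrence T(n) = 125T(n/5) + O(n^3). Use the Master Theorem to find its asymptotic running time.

Master Theorem for T(n) = 125T(n/5) + O(n^3):

a = 125, b = 5, c = 3
log_b(a) = log_5(125) = 3.0000

Case 2: c = 3 = log_5(125) = 3.0000
T(n) = O(n^3 log n) = O(n^3 log n)

For T(n) = 125T(n/5) + O(n^3): log_5(125) = 3.0000. This is Case 2 of the Master Theorem (c = log_b(a), equal work at all levels), giving O(n^3 log n).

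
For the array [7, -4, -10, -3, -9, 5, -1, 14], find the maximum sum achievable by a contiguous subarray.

Using Kadane's algorithm on [7, -4, -10, -3, -9, 5, -1, 14]:

Scanning through the array:
Position 1 (value -4): max_ending_here = 3, max_so_far = 7
Position 2 (value -10): max_ending_here = -7, max_so_far = 7
Position 3 (value -3): max_ending_here = -3, max_so_far = 7
Position 4 (value -9): max_ending_here = -9, max_so_far = 7
Position 5 (value 5): max_ending_here = 5, max_so_far = 7
Position 6 (value -1): max_ending_here = 4, max_so_far = 7
Position 7 (value 14): max_ending_here = 18, max_so_far = 18

Maximum subarray: [5, -1, 14]
Maximum sum: 18

The maximum subarray is [5, -1, 14] with sum 18. This subarray runs from index 5 to index 7.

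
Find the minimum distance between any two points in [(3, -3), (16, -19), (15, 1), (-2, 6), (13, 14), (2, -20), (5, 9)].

Computing all pairwise distances among 7 points:

d((3, -3), (16, -19)) = 20.6155
d((3, -3), (15, 1)) = 12.6491
d((3, -3), (-2, 6)) = 10.2956
d((3, -3), (13, 14)) = 19.7231
d((3, -3), (2, -20)) = 17.0294
d((3, -3), (5, 9)) = 12.1655
d((16, -19), (15, 1)) = 20.025
d((16, -19), (-2, 6)) = 30.8058
d((16, -19), (13, 14)) = 33.1361
d((16, -19), (2, -20)) = 14.0357
d((16, -19), (5, 9)) = 30.0832
d((15, 1), (-2, 6)) = 17.72
d((15, 1), (13, 14)) = 13.1529
d((15, 1), (2, -20)) = 24.6982
d((15, 1), (5, 9)) = 12.8062
d((-2, 6), (13, 14)) = 17.0
d((-2, 6), (2, -20)) = 26.3059
d((-2, 6), (5, 9)) = 7.6158 <-- minimum
d((13, 14), (2, -20)) = 35.7351
d((13, 14), (5, 9)) = 9.434
d((2, -20), (5, 9)) = 29.1548

Closest pair: (-2, 6) and (5, 9) with distance 7.6158

The closest pair is (-2, 6) and (5, 9) with Euclidean distance 7.6158. For 7 points, brute-force pairwise comparison is shown above. For large n, the divide-and-conquer algorithm (sort by x, recurse on halves, check the dividing strip) achieves O(n log n).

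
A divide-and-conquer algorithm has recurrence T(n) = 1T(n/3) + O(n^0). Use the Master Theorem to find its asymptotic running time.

Master Theorem for T(n) = 1T(n/3) + O(n^0):

a = 1, b = 3, c = 0
log_b(a) = log_3(1) = 0.0000

Case 2: c = 0 = log_3(1) = 0.0000
T(n) = O(n^0 log n) = O(log n)

For T(n) = 1T(n/3) + O(n^0): log_3(1) = 0.0000. This is Case 2 of the Master Theorem (c = log_b(a), equal work at all levels), giving O(log n).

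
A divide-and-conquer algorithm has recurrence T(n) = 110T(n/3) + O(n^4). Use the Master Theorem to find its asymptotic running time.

Master Theorem for T(n) = 110T(n/3) + O(n^4):

a = 110, b = 3, c = 4
log_b(a) = log_3(110) = 4.2786

Case 1: c = 4 < log_3(110) = 4.2786
T(n) = O(n^(log_3 110))

For T(n) = 110T(n/3) + O(n^4): log_3(110) = 4.2786. This is Case 1 of the Master Theorem (c < log_b(a), work dominated by leaves), giving O(n^(log_3 110)).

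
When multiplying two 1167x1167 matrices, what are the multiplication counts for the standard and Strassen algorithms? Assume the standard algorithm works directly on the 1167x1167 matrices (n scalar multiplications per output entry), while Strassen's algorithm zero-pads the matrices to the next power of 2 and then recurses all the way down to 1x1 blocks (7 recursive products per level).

Matrix multiplication for 1167x1167 matrices:

Strassen's algorithm requires power-of-2 dimensions. Pad 1167x1167 to 2048x2048 (next power of 2).

Standard algorithm: 1167^3 = 1589324463 multiplications
Strassen's algorithm: 7^(log2(2048)) = 7^11 = 1977326743 multiplications
Difference: 1589324463 - 1977326743 = -388002280 (Strassen uses MORE here due to padding overhead — for small or just-over-power-of-2 n, padding can outweigh the per-level savings)

Standard: 1589324463 multiplications (1167^3). Strassen: 1977326743 multiplications (7^11, after padding to 2048x2048). Strassen reduces 8 recursive multiplications to 7 at each level.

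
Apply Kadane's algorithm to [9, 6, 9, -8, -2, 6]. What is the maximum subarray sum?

Using Kadane's algorithm on [9, 6, 9, -8, -2, 6]:

Scanning through the array:
Position 1 (value 6): max_ending_here = 15, max_so_far = 15
Position 2 (value 9): max_ending_here = 24, max_so_far = 24
Position 3 (value -8): max_ending_here = 16, max_so_far = 24
Position 4 (value -2): max_ending_here = 14, max_so_far = 24
Position 5 (value 6): max_ending_here = 20, max_so_far = 24

Maximum subarray: [9, 6, 9]
Maximum sum: 24

The maximum subarray is [9, 6, 9] with sum 24. This subarray runs from index 0 to index 2.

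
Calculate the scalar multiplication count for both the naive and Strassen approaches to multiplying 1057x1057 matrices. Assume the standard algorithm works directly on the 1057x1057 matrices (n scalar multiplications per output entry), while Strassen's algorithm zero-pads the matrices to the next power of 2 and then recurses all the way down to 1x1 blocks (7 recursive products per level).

Matrix multiplication for 1057x1057 matrices:

Strassen's algorithm requires power-of-2 dimensions. Pad 1057x1057 to 2048x2048 (next power of 2).

Standard algorithm: 1057^3 = 1180932193 multiplications
Strassen's algorithm: 7^(log2(2048)) = 7^11 = 1977326743 multiplications
Difference: 1180932193 - 1977326743 = -796394550 (Strassen uses MORE here due to padding overhead — for small or just-over-power-of-2 n, padding can outweigh the per-level savings)

Standard: 1180932193 multiplications (1057^3). Strassen: 1977326743 multiplications (7^11, after padding to 2048x2048). Strassen reduces 8 recursive multiplications to 7 at each level.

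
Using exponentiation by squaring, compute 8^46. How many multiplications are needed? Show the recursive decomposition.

Computing 8^46 by squaring (build up from 8^1; each line after the first costs one multiplication):

8^1 = 8
8^2 = (8^1)^2 = 8^2 = 64
8^4 = (8^2)^2 = 64^2 = 4096
8^5 = 8 * 8^4 = 8 * 4096 = 32768
8^10 = (8^5)^2 = 32768^2 = 1073741824
8^11 = 8 * 8^10 = 8 * 1073741824 = 8589934592
8^22 = (8^11)^2 = 8589934592^2 = 73786976294838206464
8^23 = 8 * 8^22 = 8 * 73786976294838206464 = 590295810358705651712
8^46 = (8^23)^2 = 590295810358705651712^2 = 348449143727040986586495598010130648530944

Result: 348449143727040986586495598010130648530944
Multiplications needed: 8 (8 lines after 8^1)

8^46 = 348449143727040986586495598010130648530944. Using exponentiation by squaring, this requires 8 multiplications. The key idea: if the exponent is even, square the half-power; if odd, multiply by the base once.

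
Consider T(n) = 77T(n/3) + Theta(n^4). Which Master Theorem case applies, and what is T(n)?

Master Theorem for T(n) = 77T(n/3) + O(n^4):

a = 77, b = 3, c = 4
log_b(a) = log_3(77) = 3.9539

Case 3: c = 4 > log_3(77) = 3.9539
T(n) = O(n^4) = O(n^4)

For T(n) = 77T(n/3) + O(n^4): log_3(77) = 3.9539. This is Case 3 of the Master Theorem (c > log_b(a), work dominated by root), giving O(n^4).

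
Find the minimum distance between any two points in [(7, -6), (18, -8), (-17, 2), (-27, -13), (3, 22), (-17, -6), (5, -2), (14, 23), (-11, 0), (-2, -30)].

Computing all pairwise distances among 10 points:

d((7, -6), (18, -8)) = 11.1803
d((7, -6), (-17, 2)) = 25.2982
d((7, -6), (-27, -13)) = 34.7131
d((7, -6), (3, 22)) = 28.2843
d((7, -6), (-17, -6)) = 24.0
d((7, -6), (5, -2)) = 4.4721 <-- minimum
d((7, -6), (14, 23)) = 29.8329
d((7, -6), (-11, 0)) = 18.9737
d((7, -6), (-2, -30)) = 25.632
d((18, -8), (-17, 2)) = 36.4005
d((18, -8), (-27, -13)) = 45.2769
d((18, -8), (3, 22)) = 33.541
d((18, -8), (-17, -6)) = 35.0571
d((18, -8), (5, -2)) = 14.3178
d((18, -8), (14, 23)) = 31.257
d((18, -8), (-11, 0)) = 30.0832
d((18, -8), (-2, -30)) = 29.7321
d((-17, 2), (-27, -13)) = 18.0278
d((-17, 2), (3, 22)) = 28.2843
d((-17, 2), (-17, -6)) = 8.0
d((-17, 2), (5, -2)) = 22.3607
d((-17, 2), (14, 23)) = 37.4433
d((-17, 2), (-11, 0)) = 6.3246
d((-17, 2), (-2, -30)) = 35.3412
d((-27, -13), (3, 22)) = 46.0977
d((-27, -13), (-17, -6)) = 12.2066
d((-27, -13), (5, -2)) = 33.8378
d((-27, -13), (14, 23)) = 54.5619
d((-27, -13), (-11, 0)) = 20.6155
d((-27, -13), (-2, -30)) = 30.2324
d((3, 22), (-17, -6)) = 34.4093
d((3, 22), (5, -2)) = 24.0832
d((3, 22), (14, 23)) = 11.0454
d((3, 22), (-11, 0)) = 26.0768
d((3, 22), (-2, -30)) = 52.2398
d((-17, -6), (5, -2)) = 22.3607
d((-17, -6), (14, 23)) = 42.45
d((-17, -6), (-11, 0)) = 8.4853
d((-17, -6), (-2, -30)) = 28.3019
d((5, -2), (14, 23)) = 26.5707
d((5, -2), (-11, 0)) = 16.1245
d((5, -2), (-2, -30)) = 28.8617
d((14, 23), (-11, 0)) = 33.9706
d((14, 23), (-2, -30)) = 55.3624
d((-11, 0), (-2, -30)) = 31.3209

Closest pair: (7, -6) and (5, -2) with distance 4.4721

The closest pair is (7, -6) and (5, -2) with Euclidean distance 4.4721. For 10 points, brute-force pairwise comparison is shown above. For large n, the divide-and-conquer algorithm (sort by x, recurse on halves, check the dividing strip) achieves O(n log n).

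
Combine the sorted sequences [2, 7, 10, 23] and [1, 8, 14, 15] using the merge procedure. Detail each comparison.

Merging process:

Compare 2 vs 1: take 1 from right. Merged: [1]
Compare 2 vs 8: take 2 from left. Merged: [1, 2]
Compare 7 vs 8: take 7 from left. Merged: [1, 2, 7]
Compare 10 vs 8: take 8 from right. Merged: [1, 2, 7, 8]
Compare 10 vs 14: take 10 from left. Merged: [1, 2, 7, 8, 10]
Compare 23 vs 14: take 14 from right. Merged: [1, 2, 7, 8, 10, 14]
Compare 23 vs 15: take 15 from right. Merged: [1, 2, 7, 8, 10, 14, 15]
Append remaining from left: [23]. Merged: [1, 2, 7, 8, 10, 14, 15, 23]

Final merged array: [1, 2, 7, 8, 10, 14, 15, 23]
Total comparisons: 7

The merged array is [1, 2, 7, 8, 10, 14, 15, 23], requiring 7 comparisons. The merge step runs in O(n) time where n is the total number of elements.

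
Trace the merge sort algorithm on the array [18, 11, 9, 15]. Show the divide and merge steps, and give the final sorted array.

Merge sort trace:

Split: [18, 11, 9, 15] -> [18, 11] and [9, 15]
  Split: [18, 11] -> [18] and [11]
  Merge: [18] + [11] -> [11, 18]
  Split: [9, 15] -> [9] and [15]
  Merge: [9] + [15] -> [9, 15]
Merge: [11, 18] + [9, 15] -> [9, 11, 15, 18]

Final sorted array: [9, 11, 15, 18]

The merge sort proceeds by recursively splitting the array and merging sorted halves.
After all merges, the sorted array is [9, 11, 15, 18].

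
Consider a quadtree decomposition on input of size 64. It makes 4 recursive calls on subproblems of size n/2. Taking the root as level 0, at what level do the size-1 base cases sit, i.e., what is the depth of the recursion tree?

For divide and conquer with division factor 2:

Problem sizes at each level:
Level 0: 64
Level 1: 32
Level 2: 16
Level 3: 8
Level 4: 4
Level 5: 2
Level 6: 1

The root is level 0 and the size-1 base case is level 6 (the tree spans levels 0 through 6, i.e. 7 levels counting the root), so the depth is the number of divisions: log_2(64) = 6

The recursion tree depth is log_2(64) = 6. At each level, the problem size is divided by 2, so it takes 6 divisions to reduce to a base case of size 1. The algorithm makes 4 recursive calls at each level.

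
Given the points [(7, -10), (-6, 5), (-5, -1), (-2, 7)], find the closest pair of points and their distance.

Computing all pairwise distances among 4 points:

d((7, -10), (-6, 5)) = 19.8494
d((7, -10), (-5, -1)) = 15.0
d((7, -10), (-2, 7)) = 19.2354
d((-6, 5), (-5, -1)) = 6.0828
d((-6, 5), (-2, 7)) = 4.4721 <-- minimum
d((-5, -1), (-2, 7)) = 8.544

Closest pair: (-6, 5) and (-2, 7) with distance 4.4721

The closest pair is (-6, 5) and (-2, 7) with Euclidean distance 4.4721. For 4 points, brute-force pairwise comparison is shown above. For large n, the divide-and-conquer algorithm (sort by x, recurse on halves, check the dividing strip) achieves O(n log n).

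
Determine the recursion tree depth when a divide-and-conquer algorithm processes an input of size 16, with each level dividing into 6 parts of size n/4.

For divide and conquer with division factor 4:

Problem sizes at each level:
Level 0: 16
Level 1: 4
Level 2: 1

The root is level 0 and the size-1 base case is level 2 (the tree spans levels 0 through 2, i.e. 3 levels counting the root), so the depth is the number of divisions: log_4(16) = 2

The recursion tree depth is log_4(16) = 2. At each level, the problem size is divided by 4, so it takes 2 divisions to reduce to a base case of size 1. The algorithm makes 6 recursive calls at each level.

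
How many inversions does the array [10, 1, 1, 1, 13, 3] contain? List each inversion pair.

Finding inversions in [10, 1, 1, 1, 13, 3]:

(0, 1): arr[0]=10 > arr[1]=1
(0, 2): arr[0]=10 > arr[2]=1
(0, 3): arr[0]=10 > arr[3]=1
(0, 5): arr[0]=10 > arr[5]=3
(4, 5): arr[4]=13 > arr[5]=3

Total inversions: 5

The array has 5 inversion(s): (0,1), (0,2), (0,3), (0,5), (4,5). Each pair (i,j) satisfies i < j and arr[i] > arr[j].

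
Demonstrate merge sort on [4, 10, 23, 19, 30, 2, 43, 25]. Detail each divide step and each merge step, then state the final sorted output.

Merge sort trace:

Split: [4, 10, 23, 19, 30, 2, 43, 25] -> [4, 10, 23, 19] and [30, 2, 43, 25]
  Split: [4, 10, 23, 19] -> [4, 10] and [23, 19]
    Split: [4, 10] -> [4] and [10]
    Merge: [4] + [10] -> [4, 10]
    Split: [23, 19] -> [23] and [19]
    Merge: [23] + [19] -> [19, 23]
  Merge: [4, 10] + [19, 23] -> [4, 10, 19, 23]
  Split: [30, 2, 43, 25] -> [30, 2] and [43, 25]
    Split: [30, 2] -> [30] and [2]
    Merge: [30] + [2] -> [2, 30]
    Split: [43, 25] -> [43] and [25]
    Merge: [43] + [25] -> [25, 43]
  Merge: [2, 30] + [25, 43] -> [2, 25, 30, 43]
Merge: [4, 10, 19, 23] + [2, 25, 30, 43] -> [2, 4, 10, 19, 23, 25, 30, 43]

Final sorted array: [2, 4, 10, 19, 23, 25, 30, 43]

The merge sort proceeds by recursively splitting the array and merging sorted halves.
After all merges, the sorted array is [2, 4, 10, 19, 23, 25, 30, 43].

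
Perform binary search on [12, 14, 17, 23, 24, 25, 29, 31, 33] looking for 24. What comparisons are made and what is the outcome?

Binary search for 24 in [12, 14, 17, 23, 24, 25, 29, 31, 33]:

lo=0, hi=8, mid=4, arr[mid]=24 -> Found target at index 4!

Binary search finds 24 at index 4 after 1 comparisons. The search repeatedly halves the search space by comparing with the middle element.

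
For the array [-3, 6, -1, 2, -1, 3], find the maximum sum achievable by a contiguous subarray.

Using Kadane's algorithm on [-3, 6, -1, 2, -1, 3]:

Scanning through the array:
Position 1 (value 6): max_ending_here = 6, max_so_far = 6
Position 2 (value -1): max_ending_here = 5, max_so_far = 6
Position 3 (value 2): max_ending_here = 7, max_so_far = 7
Position 4 (value -1): max_ending_here = 6, max_so_far = 7
Position 5 (value 3): max_ending_here = 9, max_so_far = 9

Maximum subarray: [6, -1, 2, -1, 3]
Maximum sum: 9

The maximum subarray is [6, -1, 2, -1, 3] with sum 9. This subarray runs from index 1 to index 5.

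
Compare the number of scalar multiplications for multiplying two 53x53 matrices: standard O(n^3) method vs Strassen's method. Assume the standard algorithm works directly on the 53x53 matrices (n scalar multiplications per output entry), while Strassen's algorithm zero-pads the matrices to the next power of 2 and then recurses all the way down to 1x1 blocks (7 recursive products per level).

Matrix multiplication for 53x53 matrices:

Strassen's algorithm requires power-of-2 dimensions. Pad 53x53 to 64x64 (next power of 2).

Standard algorithm: 53^3 = 148877 multiplications
Strassen's algorithm: 7^(log2(64)) = 7^6 = 117649 multiplications
Savings: 148877 - 117649 = 31228 multiplications

Standard: 148877 multiplications (53^3). Strassen: 117649 multiplications (7^6, after padding to 64x64). Strassen reduces 8 recursive multiplications to 7 at each level.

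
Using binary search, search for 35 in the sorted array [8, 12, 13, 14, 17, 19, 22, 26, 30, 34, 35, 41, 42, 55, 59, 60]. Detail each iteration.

Binary search for 35 in [8, 12, 13, 14, 17, 19, 22, 26, 30, 34, 35, 41, 42, 55, 59, 60]:

lo=0, hi=15, mid=7, arr[mid]=26 -> 26 < 35, search right half
lo=8, hi=15, mid=11, arr[mid]=41 -> 41 > 35, search left half
lo=8, hi=10, mid=9, arr[mid]=34 -> 34 < 35, search right half
lo=10, hi=10, mid=10, arr[mid]=35 -> Found target at index 10!

Binary search finds 35 at index 10 after 4 comparisons. The search repeatedly halves the search space by comparing with the middle element.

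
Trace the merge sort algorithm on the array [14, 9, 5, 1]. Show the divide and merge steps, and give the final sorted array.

Merge sort trace:

Split: [14, 9, 5, 1] -> [14, 9] and [5, 1]
  Split: [14, 9] -> [14] and [9]
  Merge: [14] + [9] -> [9, 14]
  Split: [5, 1] -> [5] and [1]
  Merge: [5] + [1] -> [1, 5]
Merge: [9, 14] + [1, 5] -> [1, 5, 9, 14]

Final sorted array: [1, 5, 9, 14]

The merge sort proceeds by recursively splitting the array and merging sorted halves.
After all merges, the sorted array is [1, 5, 9, 14].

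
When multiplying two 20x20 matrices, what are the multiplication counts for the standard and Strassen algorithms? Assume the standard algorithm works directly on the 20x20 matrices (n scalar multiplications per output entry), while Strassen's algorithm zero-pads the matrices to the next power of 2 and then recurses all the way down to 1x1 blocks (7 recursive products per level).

Matrix multiplication for 20x20 matrices:

Strassen's algorithm requires power-of-2 dimensions. Pad 20x20 to 32x32 (next power of 2).

Standard algorithm: 20^3 = 8000 multiplications
Strassen's algorithm: 7^(log2(32)) = 7^5 = 16807 multiplications
Difference: 8000 - 16807 = -8807 (Strassen uses MORE here due to padding overhead — for small or just-over-power-of-2 n, padding can outweigh the per-level savings)

Standard: 8000 multiplications (20^3). Strassen: 16807 multiplications (7^5, after padding to 32x32). Strassen reduces 8 recursive multiplications to 7 at each level.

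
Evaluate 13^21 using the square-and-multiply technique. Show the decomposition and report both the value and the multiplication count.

Computing 13^21 by squaring (build up from 13^1; each line after the first costs one multiplication):

13^1 = 13
13^2 = (13^1)^2 = 13^2 = 169
13^4 = (13^2)^2 = 169^2 = 28561
13^5 = 13 * 13^4 = 13 * 28561 = 371293
13^10 = (13^5)^2 = 371293^2 = 137858491849
13^20 = (13^10)^2 = 137858491849^2 = 19004963774880799438801
13^21 = 13 * 13^20 = 13 * 19004963774880799438801 = 247064529073450392704413

Result: 247064529073450392704413
Multiplications needed: 6 (6 lines after 13^1)

13^21 = 247064529073450392704413. Using exponentiation by squaring, this requires 6 multiplications. The key idea: if the exponent is even, square the half-power; if odd, multiply by the base once.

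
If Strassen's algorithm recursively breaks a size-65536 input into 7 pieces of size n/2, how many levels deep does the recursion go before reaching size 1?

For divide and conquer with division factor 2:

Problem sizes at each level:
Level 0: 65536
Level 1: 32768
Level 2: 16384
Level 3: 8192
Level 4: 4096
Level 5: 2048
Level 6: 1024
Level 7: 512
Level 8: 256
Level 9: 128
Level 10: 64
Level 11: 32
Level 12: 16
Level 13: 8
Level 14: 4
Level 15: 2
Level 16: 1

The root is level 0 and the size-1 base case is level 16 (the tree spans levels 0 through 16, i.e. 17 levels counting the root), so the depth is the number of divisions: log_2(65536) = 16

The recursion tree depth is log_2(65536) = 16. At each level, the problem size is divided by 2, so it takes 16 divisions to reduce to a base case of size 1. The algorithm makes 7 recursive calls at each level.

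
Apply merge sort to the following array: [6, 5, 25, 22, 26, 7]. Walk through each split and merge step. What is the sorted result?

Merge sort trace:

Split: [6, 5, 25, 22, 26, 7] -> [6, 5, 25] and [22, 26, 7]
  Split: [6, 5, 25] -> [6] and [5, 25]
    Split: [5, 25] -> [5] and [25]
    Merge: [5] + [25] -> [5, 25]
  Merge: [6] + [5, 25] -> [5, 6, 25]
  Split: [22, 26, 7] -> [22] and [26, 7]
    Split: [26, 7] -> [26] and [7]
    Merge: [26] + [7] -> [7, 26]
  Merge: [22] + [7, 26] -> [7, 22, 26]
Merge: [5, 6, 25] + [7, 22, 26] -> [5, 6, 7, 22, 25, 26]

Final sorted array: [5, 6, 7, 22, 25, 26]

The merge sort proceeds by recursively splitting the array and merging sorted halves.
After all merges, the sorted array is [5, 6, 7, 22, 25, 26].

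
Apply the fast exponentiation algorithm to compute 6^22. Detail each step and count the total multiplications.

Computing 6^22 by squaring (build up from 6^1; each line after the first costs one multiplication):

6^1 = 6
6^2 = (6^1)^2 = 6^2 = 36
6^4 = (6^2)^2 = 36^2 = 1296
6^5 = 6 * 6^4 = 6 * 1296 = 7776
6^10 = (6^5)^2 = 7776^2 = 60466176
6^11 = 6 * 6^10 = 6 * 60466176 = 362797056
6^22 = (6^11)^2 = 362797056^2 = 131621703842267136

Result: 131621703842267136
Multiplications needed: 6 (6 lines after 6^1)

6^22 = 131621703842267136. Using exponentiation by squaring, this requires 6 multiplications. The key idea: if the exponent is even, square the half-power; if odd, multiply by the base once.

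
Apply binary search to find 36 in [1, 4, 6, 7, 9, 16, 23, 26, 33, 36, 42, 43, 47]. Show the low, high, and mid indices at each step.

Binary search for 36 in [1, 4, 6, 7, 9, 16, 23, 26, 33, 36, 42, 43, 47]:

lo=0, hi=12, mid=6, arr[mid]=23 -> 23 < 36, search right half
lo=7, hi=12, mid=9, arr[mid]=36 -> Found target at index 9!

Binary search finds 36 at index 9 after 2 comparisons. The search repeatedly halves the search space by comparing with the middle element.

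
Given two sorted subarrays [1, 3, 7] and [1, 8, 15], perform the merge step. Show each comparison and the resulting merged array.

Merging process:

Compare 1 vs 1: take 1 from left. Merged: [1]
Compare 3 vs 1: take 1 from right. Merged: [1, 1]
Compare 3 vs 8: take 3 from left. Merged: [1, 1, 3]
Compare 7 vs 8: take 7 from left. Merged: [1, 1, 3, 7]
Append remaining from right: [8, 15]. Merged: [1, 1, 3, 7, 8, 15]

Final merged array: [1, 1, 3, 7, 8, 15]
Total comparisons: 4

The merged array is [1, 1, 3, 7, 8, 15], requiring 4 comparisons. The merge step runs in O(n) time where n is the total number of elements.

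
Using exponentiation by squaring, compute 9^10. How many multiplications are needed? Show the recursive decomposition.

Computing 9^10 by squaring (build up from 9^1; each line after the first costs one multiplication):

9^1 = 9
9^2 = (9^1)^2 = 9^2 = 81
9^4 = (9^2)^2 = 81^2 = 6561
9^5 = 9 * 9^4 = 9 * 6561 = 59049
9^10 = (9^5)^2 = 59049^2 = 3486784401

Result: 3486784401
Multiplications needed: 4 (4 lines after 9^1)

9^10 = 3486784401. Using exponentiation by squaring, this requires 4 multiplications. The key idea: if the exponent is even, square the half-power; if odd, multiply by the base once.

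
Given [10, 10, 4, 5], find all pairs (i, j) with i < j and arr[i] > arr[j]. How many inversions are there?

Finding inversions in [10, 10, 4, 5]:

(0, 2): arr[0]=10 > arr[2]=4
(0, 3): arr[0]=10 > arr[3]=5
(1, 2): arr[1]=10 > arr[2]=4
(1, 3): arr[1]=10 > arr[3]=5

Total inversions: 4

The array has 4 inversion(s): (0,2), (0,3), (1,2), (1,3). Each pair (i,j) satisfies i < j and arr[i] > arr[j].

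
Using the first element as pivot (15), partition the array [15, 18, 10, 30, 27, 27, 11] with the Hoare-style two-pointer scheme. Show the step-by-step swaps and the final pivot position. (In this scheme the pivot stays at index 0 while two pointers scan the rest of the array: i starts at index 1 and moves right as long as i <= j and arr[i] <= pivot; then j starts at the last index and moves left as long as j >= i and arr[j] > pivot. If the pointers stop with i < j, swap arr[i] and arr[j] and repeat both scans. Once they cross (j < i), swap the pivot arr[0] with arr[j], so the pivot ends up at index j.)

Hoare-style two-pointer partition with pivot = 15:

Initial array: [15, 18, 10, 30, 27, 27, 11]

Pointers start at i = 1, j = 6.
i stops at index 1 (arr[1]=18 > 15), j stops at index 6 (arr[6]=11 <= 15): swap arr[1] and arr[6], array becomes [15, 11, 10, 30, 27, 27, 18]
i ends at 3, j ends at 2: the pointers have crossed (j < i), so scanning stops.

Swap pivot arr[0] with arr[2] to place pivot at position 2: [10, 11, 15, 30, 27, 27, 18]
Pivot position: 2

After partitioning with pivot 15, the array becomes [10, 11, 15, 30, 27, 27, 18]. The pivot is placed at index 2. All elements to the left of the pivot are <= 15, and all elements to the right are > 15.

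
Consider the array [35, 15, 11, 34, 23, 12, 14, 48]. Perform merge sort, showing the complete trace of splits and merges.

Merge sort trace:

Split: [35, 15, 11, 34, 23, 12, 14, 48] -> [35, 15, 11, 34] and [23, 12, 14, 48]
  Split: [35, 15, 11, 34] -> [35, 15] and [11, 34]
    Split: [35, 15] -> [35] and [15]
    Merge: [35] + [15] -> [15, 35]
    Split: [11, 34] -> [11] and [34]
    Merge: [11] + [34] -> [11, 34]
  Merge: [15, 35] + [11, 34] -> [11, 15, 34, 35]
  Split: [23, 12, 14, 48] -> [23, 12] and [14, 48]
    Split: [23, 12] -> [23] and [12]
    Merge: [23] + [12] -> [12, 23]
    Split: [14, 48] -> [14] and [48]
    Merge: [14] + [48] -> [14, 48]
  Merge: [12, 23] + [14, 48] -> [12, 14, 23, 48]
Merge: [11, 15, 34, 35] + [12, 14, 23, 48] -> [11, 12, 14, 15, 23, 34, 35, 48]

Final sorted array: [11, 12, 14, 15, 23, 34, 35, 48]

The merge sort proceeds by recursively splitting the array and merging sorted halves.
After all merges, the sorted array is [11, 12, 14, 15, 23, 34, 35, 48].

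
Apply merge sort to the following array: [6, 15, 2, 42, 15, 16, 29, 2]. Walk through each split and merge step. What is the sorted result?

Merge sort trace:

Split: [6, 15, 2, 42, 15, 16, 29, 2] -> [6, 15, 2, 42] and [15, 16, 29, 2]
  Split: [6, 15, 2, 42] -> [6, 15] and [2, 42]
    Split: [6, 15] -> [6] and [15]
    Merge: [6] + [15] -> [6, 15]
    Split: [2, 42] -> [2] and [42]
    Merge: [2] + [42] -> [2, 42]
  Merge: [6, 15] + [2, 42] -> [2, 6, 15, 42]
  Split: [15, 16, 29, 2] -> [15, 16] and [29, 2]
    Split: [15, 16] -> [15] and [16]
    Merge: [15] + [16] -> [15, 16]
    Split: [29, 2] -> [29] and [2]
    Merge: [29] + [2] -> [2, 29]
  Merge: [15, 16] + [2, 29] -> [2, 15, 16, 29]
Merge: [2, 6, 15, 42] + [2, 15, 16, 29] -> [2, 2, 6, 15, 15, 16, 29, 42]

Final sorted array: [2, 2, 6, 15, 15, 16, 29, 42]

The merge sort proceeds by recursively splitting the array and merging sorted halves.
After all merges, the sorted array is [2, 2, 6, 15, 15, 16, 29, 42].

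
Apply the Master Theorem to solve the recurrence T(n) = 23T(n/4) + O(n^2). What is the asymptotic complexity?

Master Theorem for T(n) = 23T(n/4) + O(n^2):

a = 23, b = 4, c = 2
log_b(a) = log_4(23) = 2.2618

Case 1: c = 2 < log_4(23) = 2.2618
T(n) = O(n^(log_4 23))

For T(n) = 23T(n/4) + O(n^2): log_4(23) = 2.2618. This is Case 1 of the Master Theorem (c < log_b(a), work dominated by leaves), giving O(n^(log_4 23)).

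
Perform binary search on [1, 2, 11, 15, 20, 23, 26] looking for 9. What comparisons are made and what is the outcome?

Binary search for 9 in [1, 2, 11, 15, 20, 23, 26]:

lo=0, hi=6, mid=3, arr[mid]=15 -> 15 > 9, search left half
lo=0, hi=2, mid=1, arr[mid]=2 -> 2 < 9, search right half
lo=2, hi=2, mid=2, arr[mid]=11 -> 11 > 9, search left half
lo=2 > hi=1, target 9 not found

Binary search determines that 9 is not in the array after 3 comparisons. The search space was exhausted without finding the target.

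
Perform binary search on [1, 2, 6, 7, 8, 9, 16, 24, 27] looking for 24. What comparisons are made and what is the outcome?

Binary search for 24 in [1, 2, 6, 7, 8, 9, 16, 24, 27]:

lo=0, hi=8, mid=4, arr[mid]=8 -> 8 < 24, search right half
lo=5, hi=8, mid=6, arr[mid]=16 -> 16 < 24, search right half
lo=7, hi=8, mid=7, arr[mid]=24 -> Found target at index 7!

Binary search finds 24 at index 7 after 3 comparisons. The search repeatedly halves the search space by comparing with the middle element.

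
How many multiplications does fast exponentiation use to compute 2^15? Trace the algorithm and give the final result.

Computing 2^15 by squaring (build up from 2^1; each line after the first costs one multiplication):

2^1 = 2
2^2 = (2^1)^2 = 2^2 = 4
2^3 = 2 * 2^2 = 2 * 4 = 8
2^6 = (2^3)^2 = 8^2 = 64
2^7 = 2 * 2^6 = 2 * 64 = 128
2^14 = (2^7)^2 = 128^2 = 16384
2^15 = 2 * 2^14 = 2 * 16384 = 32768

Result: 32768
Multiplications needed: 6 (6 lines after 2^1)

2^15 = 32768. Using exponentiation by squaring, this requires 6 multiplications. The key idea: if the exponent is even, square the half-power; if odd, multiply by the base once.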